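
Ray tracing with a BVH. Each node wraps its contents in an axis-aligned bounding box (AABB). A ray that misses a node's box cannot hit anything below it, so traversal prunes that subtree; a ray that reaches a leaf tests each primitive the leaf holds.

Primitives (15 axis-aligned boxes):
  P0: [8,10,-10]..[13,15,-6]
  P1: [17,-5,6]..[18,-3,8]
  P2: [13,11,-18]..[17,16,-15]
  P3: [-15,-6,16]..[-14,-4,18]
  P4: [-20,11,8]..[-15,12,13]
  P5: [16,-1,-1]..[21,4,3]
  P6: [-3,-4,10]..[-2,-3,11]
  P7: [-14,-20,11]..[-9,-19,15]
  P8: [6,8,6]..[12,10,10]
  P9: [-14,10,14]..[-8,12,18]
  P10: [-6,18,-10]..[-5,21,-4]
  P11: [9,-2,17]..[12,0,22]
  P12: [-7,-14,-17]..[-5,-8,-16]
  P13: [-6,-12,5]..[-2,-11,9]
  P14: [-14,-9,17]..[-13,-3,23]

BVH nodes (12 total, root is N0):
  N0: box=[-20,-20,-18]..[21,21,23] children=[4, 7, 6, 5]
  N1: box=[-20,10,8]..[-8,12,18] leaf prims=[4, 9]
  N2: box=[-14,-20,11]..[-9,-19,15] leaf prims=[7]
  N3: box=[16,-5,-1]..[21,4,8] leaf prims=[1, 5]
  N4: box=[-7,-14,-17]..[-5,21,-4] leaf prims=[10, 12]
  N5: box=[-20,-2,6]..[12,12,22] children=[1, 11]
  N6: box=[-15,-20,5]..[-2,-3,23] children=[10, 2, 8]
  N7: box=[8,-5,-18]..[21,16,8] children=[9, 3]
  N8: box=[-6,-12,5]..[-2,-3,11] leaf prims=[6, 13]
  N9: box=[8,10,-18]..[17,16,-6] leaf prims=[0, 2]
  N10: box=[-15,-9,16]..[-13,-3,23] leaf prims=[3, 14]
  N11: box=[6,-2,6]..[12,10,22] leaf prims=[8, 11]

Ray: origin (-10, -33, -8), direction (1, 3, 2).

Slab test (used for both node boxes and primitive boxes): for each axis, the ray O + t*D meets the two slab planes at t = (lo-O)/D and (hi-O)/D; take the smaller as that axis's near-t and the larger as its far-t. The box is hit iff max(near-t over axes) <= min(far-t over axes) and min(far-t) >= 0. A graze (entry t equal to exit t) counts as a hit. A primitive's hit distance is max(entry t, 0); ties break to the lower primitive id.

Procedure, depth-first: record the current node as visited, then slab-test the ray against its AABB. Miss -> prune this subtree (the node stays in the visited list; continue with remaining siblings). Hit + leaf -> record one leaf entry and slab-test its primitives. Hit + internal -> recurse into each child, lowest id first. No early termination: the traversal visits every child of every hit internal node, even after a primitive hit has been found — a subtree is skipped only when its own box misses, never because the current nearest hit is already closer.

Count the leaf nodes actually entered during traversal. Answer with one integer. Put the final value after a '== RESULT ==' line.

Walk:
N0 x:[-10,31] y:[13/3,18] z:[-5,31/2] -> hit [13/3,31/2], descend [4, 5, 6, 7]
  N4 x:[3,5] y:[19/3,18] z:[-9/2,2] -> miss, prune
  N5 x:[-10,22] y:[31/3,15] z:[7,15] -> hit [31/3,15], descend [1, 11]
    N1 x:[-10,2] y:[43/3,15] z:[8,13] -> miss, prune
    N11 x:[16,22] y:[31/3,43/3] z:[7,15] -> miss, prune
  N6 x:[-5,8] y:[13/3,10] z:[13/2,31/2] -> hit [13/2,8], descend [2, 8, 10]
    N2 x:[-4,1] y:[13/3,14/3] z:[19/2,23/2] -> miss, prune
    N8 x:[4,8] y:[7,10] z:[13/2,19/2] -> hit [7,8] leaf, test {P6(miss), P13@t=7}
    N10 x:[-5,-3] y:[8,10] z:[12,31/2] -> miss, prune
  N7 x:[18,31] y:[28/3,49/3] z:[-5,8] -> miss, prune

10 AABB tests over nodes [0, 4, 5, 1, 11, 6, 2, 8, 10, 7]; 1 leaf entered; closest P13.

== RESULT ==
1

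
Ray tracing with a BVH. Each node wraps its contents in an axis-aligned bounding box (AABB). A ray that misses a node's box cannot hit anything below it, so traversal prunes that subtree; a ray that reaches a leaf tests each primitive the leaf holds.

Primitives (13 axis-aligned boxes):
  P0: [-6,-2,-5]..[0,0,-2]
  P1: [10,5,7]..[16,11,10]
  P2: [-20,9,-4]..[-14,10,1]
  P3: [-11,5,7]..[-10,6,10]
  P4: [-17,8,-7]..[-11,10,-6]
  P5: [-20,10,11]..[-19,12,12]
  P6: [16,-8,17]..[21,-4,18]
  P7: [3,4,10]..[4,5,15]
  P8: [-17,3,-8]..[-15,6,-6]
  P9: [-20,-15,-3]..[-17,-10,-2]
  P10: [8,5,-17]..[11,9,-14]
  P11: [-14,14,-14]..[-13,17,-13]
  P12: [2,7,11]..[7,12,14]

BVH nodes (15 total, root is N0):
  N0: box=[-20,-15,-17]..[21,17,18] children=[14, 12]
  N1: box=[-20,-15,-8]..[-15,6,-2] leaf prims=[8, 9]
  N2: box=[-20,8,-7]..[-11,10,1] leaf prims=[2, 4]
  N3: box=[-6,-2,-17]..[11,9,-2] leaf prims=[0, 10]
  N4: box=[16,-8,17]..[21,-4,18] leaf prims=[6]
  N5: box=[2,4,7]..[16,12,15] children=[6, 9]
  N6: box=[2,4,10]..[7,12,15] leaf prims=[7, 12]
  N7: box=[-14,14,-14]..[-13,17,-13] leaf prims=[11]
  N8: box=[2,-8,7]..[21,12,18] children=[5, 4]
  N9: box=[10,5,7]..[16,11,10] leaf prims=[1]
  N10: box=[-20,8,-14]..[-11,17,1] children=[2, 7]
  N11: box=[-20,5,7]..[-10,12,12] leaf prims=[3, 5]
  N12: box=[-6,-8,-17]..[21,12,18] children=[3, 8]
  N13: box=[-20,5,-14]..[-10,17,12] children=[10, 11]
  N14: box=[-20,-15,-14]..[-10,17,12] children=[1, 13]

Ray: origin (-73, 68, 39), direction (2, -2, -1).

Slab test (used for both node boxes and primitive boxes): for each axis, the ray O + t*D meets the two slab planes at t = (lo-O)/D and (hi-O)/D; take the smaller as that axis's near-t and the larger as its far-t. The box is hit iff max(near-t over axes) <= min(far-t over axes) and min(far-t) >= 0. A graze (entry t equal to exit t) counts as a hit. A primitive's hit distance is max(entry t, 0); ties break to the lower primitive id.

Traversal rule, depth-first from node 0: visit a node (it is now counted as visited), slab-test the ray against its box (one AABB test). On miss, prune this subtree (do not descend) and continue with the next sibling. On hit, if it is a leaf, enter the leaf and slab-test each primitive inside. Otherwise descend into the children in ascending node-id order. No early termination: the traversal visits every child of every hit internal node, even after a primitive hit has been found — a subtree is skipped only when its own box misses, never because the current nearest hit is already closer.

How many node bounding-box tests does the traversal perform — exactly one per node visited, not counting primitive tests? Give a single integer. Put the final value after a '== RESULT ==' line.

Traverse from the root:
N0 x:[53/2,47] y:[51/2,83/2] z:[21,56] -> hit [53/2,83/2], descend [12, 14]
  N12 x:[67/2,47] y:[28,38] z:[21,56] -> hit [67/2,38], descend [3, 8]
    N3 x:[67/2,42] y:[59/2,35] z:[41,56] -> miss, prune
    N8 x:[75/2,47] y:[28,38] z:[21,32] -> miss, prune
  N14 x:[53/2,63/2] y:[51/2,83/2] z:[27,53] -> hit [27,63/2], descend [1, 13]
    N1 x:[53/2,29] y:[31,83/2] z:[41,47] -> miss, prune
    N13 x:[53/2,63/2] y:[51/2,63/2] z:[27,53] -> hit [27,63/2], descend [10, 11]
      N10 x:[53/2,31] y:[51/2,30] z:[38,53] -> miss, prune
      N11 x:[53/2,63/2] y:[28,63/2] z:[27,32] -> hit [28,63/2] leaf, test {P3@t=31, P5(miss)}

Visited [0, 12, 3, 8, 14, 1, 13, 10, 11]. Tests: 9 box, 1 leaf. Nearest: P3.

== RESULT ==
9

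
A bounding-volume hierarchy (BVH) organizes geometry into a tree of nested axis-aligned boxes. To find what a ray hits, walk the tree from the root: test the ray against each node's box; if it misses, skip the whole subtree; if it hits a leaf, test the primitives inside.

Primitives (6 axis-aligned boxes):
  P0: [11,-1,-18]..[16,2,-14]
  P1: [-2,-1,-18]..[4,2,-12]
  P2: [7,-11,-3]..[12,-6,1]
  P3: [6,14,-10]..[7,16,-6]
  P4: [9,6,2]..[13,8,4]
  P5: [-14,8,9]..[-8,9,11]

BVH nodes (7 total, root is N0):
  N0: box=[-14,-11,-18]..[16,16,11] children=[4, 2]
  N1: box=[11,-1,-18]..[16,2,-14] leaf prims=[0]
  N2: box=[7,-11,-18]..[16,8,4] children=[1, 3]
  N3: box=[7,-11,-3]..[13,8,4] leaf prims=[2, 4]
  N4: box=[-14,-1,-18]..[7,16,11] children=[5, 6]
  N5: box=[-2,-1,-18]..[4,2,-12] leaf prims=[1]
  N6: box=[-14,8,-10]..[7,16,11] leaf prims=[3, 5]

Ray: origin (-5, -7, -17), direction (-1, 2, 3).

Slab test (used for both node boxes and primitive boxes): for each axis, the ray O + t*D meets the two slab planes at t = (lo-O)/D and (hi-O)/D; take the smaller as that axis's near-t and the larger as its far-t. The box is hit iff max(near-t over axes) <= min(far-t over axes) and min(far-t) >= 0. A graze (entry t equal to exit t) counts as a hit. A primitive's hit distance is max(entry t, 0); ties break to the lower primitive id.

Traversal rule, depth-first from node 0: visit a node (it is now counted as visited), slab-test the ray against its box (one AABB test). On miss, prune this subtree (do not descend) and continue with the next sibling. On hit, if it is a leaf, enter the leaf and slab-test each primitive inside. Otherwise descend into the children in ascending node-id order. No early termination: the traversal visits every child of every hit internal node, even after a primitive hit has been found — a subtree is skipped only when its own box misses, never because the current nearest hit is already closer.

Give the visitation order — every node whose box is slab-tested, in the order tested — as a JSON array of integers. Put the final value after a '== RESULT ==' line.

Walk:
N0 x:[-21,9] y:[-2,23/2] z:[-1/3,28/3] -> hit [-1/3,9], descend [2, 4]
  N2 x:[-21,-12] y:[-2,15/2] z:[-1/3,7] -> miss, prune
  N4 x:[-12,9] y:[3,23/2] z:[-1/3,28/3] -> hit [3,9], descend [5, 6]
    N5 x:[-9,-3] y:[3,9/2] z:[-1/3,5/3] -> miss, prune
    N6 x:[-12,9] y:[15/2,23/2] z:[7/3,28/3] -> hit [15/2,9] leaf, test {P3(miss), P5(miss)}

Visited [0, 2, 4, 5, 6]. Tests: 5 box, 1 leaf. Nearest: miss.

== RESULT ==
[0, 2, 4, 5, 6]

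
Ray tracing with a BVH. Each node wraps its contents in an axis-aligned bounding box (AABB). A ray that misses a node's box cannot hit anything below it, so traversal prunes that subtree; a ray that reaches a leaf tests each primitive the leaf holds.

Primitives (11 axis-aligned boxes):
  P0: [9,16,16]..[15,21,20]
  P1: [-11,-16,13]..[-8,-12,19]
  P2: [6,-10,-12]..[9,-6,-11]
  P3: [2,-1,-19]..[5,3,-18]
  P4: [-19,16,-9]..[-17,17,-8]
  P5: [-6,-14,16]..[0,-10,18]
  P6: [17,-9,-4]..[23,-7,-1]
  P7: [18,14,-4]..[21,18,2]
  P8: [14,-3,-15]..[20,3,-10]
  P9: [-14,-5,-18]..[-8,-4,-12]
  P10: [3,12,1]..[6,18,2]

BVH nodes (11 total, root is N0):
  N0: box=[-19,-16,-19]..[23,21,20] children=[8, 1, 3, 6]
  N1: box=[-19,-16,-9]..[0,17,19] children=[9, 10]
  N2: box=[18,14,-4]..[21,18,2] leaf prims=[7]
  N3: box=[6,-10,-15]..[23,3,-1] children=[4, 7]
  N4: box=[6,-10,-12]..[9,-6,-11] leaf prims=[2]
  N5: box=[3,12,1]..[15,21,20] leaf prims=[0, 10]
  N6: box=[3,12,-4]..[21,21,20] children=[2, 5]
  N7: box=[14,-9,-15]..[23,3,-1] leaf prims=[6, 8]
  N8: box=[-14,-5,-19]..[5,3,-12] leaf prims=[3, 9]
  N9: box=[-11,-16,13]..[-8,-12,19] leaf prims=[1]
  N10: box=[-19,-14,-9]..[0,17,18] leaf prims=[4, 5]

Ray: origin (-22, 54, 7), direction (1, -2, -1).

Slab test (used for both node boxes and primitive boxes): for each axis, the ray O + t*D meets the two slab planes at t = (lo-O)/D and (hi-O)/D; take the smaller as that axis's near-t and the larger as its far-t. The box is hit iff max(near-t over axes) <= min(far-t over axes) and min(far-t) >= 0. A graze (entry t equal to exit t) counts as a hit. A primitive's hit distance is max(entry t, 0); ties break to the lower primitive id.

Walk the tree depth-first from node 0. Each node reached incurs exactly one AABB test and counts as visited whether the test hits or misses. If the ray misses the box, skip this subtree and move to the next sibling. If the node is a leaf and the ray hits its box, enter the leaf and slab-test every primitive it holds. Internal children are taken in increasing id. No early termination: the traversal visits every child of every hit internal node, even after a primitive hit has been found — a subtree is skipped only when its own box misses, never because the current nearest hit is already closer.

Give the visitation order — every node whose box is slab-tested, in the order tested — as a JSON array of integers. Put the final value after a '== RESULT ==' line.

Walk:
N0 x:[3,45] y:[33/2,35] z:[-13,26] -> hit [33/2,26], descend [1, 3, 6, 8]
  N1 x:[3,22] y:[37/2,35] z:[-12,16] -> miss, prune
  N3 x:[28,45] y:[51/2,32] z:[8,22] -> miss, prune
  N6 x:[25,43] y:[33/2,21] z:[-13,11] -> miss, prune
  N8 x:[8,27] y:[51/2,59/2] z:[19,26] -> hit [51/2,26] leaf, test {P3@t=51/2, P9(miss)}

order=[0, 1, 3, 6, 8]  |boxes|=5  |leaves|=1  hit=P3

== RESULT ==
[0, 1, 3, 6, 8]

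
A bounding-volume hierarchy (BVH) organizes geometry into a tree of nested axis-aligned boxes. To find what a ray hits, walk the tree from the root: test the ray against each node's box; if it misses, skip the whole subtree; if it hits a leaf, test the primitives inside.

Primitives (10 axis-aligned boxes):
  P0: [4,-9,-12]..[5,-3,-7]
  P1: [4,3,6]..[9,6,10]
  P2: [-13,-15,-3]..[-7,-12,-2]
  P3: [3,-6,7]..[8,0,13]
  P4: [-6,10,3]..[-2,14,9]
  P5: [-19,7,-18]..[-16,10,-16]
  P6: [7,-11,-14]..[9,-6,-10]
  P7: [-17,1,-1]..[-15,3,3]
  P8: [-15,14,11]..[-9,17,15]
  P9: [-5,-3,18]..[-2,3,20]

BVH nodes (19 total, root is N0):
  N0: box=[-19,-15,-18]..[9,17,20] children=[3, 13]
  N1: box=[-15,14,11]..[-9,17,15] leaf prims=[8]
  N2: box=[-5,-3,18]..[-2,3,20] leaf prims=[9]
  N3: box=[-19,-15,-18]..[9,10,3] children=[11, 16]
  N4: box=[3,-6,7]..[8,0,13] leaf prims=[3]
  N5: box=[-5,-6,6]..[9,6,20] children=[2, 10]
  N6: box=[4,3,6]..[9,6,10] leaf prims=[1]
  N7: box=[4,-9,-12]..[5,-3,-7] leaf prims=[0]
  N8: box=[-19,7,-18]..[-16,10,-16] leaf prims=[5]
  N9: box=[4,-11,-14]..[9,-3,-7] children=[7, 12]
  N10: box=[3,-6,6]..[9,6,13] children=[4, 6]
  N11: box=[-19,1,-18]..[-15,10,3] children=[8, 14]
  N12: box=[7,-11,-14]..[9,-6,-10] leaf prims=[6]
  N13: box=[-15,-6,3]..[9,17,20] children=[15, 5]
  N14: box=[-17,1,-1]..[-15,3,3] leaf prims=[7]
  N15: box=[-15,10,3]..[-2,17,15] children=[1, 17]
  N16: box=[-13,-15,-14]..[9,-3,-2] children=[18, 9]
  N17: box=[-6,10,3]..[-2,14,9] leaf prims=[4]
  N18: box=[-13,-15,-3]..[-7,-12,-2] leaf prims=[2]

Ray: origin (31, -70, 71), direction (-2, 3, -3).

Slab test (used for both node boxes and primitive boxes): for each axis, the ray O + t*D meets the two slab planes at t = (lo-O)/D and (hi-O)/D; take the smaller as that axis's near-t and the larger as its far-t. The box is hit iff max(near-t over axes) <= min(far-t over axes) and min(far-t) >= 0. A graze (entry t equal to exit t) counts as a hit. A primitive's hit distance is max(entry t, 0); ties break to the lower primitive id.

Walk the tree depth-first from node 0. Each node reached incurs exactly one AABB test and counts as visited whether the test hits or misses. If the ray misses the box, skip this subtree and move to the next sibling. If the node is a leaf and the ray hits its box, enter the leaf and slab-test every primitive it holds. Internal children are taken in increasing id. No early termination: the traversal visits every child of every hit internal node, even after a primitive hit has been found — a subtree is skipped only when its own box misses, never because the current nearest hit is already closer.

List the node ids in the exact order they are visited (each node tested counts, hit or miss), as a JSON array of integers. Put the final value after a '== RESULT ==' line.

Traverse from the root:
N0 x:[11,25] y:[55/3,29] z:[17,89/3] -> hit [55/3,25], descend [3, 13]
  N3 x:[11,25] y:[55/3,80/3] z:[68/3,89/3] -> hit [68/3,25], descend [11, 16]
    N11 x:[23,25] y:[71/3,80/3] z:[68/3,89/3] -> hit [71/3,25], descend [8, 14]
      N8 x:[47/2,25] y:[77/3,80/3] z:[29,89/3] -> miss, prune
      N14 x:[23,24] y:[71/3,73/3] z:[68/3,24] -> hit [71/3,24] leaf, test {P7@t=71/3}
    N16 x:[11,22] y:[55/3,67/3] z:[73/3,85/3] -> miss, prune
  N13 x:[11,23] y:[64/3,29] z:[17,68/3] -> hit [64/3,68/3], descend [5, 15]
    N5 x:[11,18] y:[64/3,76/3] z:[17,65/3] -> miss, prune
    N15 x:[33/2,23] y:[80/3,29] z:[56/3,68/3] -> miss, prune

order=[0, 3, 11, 8, 14, 16, 13, 5, 15]  |boxes|=9  |leaves|=1  hit=P7

== RESULT ==
[0, 3, 11, 8, 14, 16, 13, 5, 15]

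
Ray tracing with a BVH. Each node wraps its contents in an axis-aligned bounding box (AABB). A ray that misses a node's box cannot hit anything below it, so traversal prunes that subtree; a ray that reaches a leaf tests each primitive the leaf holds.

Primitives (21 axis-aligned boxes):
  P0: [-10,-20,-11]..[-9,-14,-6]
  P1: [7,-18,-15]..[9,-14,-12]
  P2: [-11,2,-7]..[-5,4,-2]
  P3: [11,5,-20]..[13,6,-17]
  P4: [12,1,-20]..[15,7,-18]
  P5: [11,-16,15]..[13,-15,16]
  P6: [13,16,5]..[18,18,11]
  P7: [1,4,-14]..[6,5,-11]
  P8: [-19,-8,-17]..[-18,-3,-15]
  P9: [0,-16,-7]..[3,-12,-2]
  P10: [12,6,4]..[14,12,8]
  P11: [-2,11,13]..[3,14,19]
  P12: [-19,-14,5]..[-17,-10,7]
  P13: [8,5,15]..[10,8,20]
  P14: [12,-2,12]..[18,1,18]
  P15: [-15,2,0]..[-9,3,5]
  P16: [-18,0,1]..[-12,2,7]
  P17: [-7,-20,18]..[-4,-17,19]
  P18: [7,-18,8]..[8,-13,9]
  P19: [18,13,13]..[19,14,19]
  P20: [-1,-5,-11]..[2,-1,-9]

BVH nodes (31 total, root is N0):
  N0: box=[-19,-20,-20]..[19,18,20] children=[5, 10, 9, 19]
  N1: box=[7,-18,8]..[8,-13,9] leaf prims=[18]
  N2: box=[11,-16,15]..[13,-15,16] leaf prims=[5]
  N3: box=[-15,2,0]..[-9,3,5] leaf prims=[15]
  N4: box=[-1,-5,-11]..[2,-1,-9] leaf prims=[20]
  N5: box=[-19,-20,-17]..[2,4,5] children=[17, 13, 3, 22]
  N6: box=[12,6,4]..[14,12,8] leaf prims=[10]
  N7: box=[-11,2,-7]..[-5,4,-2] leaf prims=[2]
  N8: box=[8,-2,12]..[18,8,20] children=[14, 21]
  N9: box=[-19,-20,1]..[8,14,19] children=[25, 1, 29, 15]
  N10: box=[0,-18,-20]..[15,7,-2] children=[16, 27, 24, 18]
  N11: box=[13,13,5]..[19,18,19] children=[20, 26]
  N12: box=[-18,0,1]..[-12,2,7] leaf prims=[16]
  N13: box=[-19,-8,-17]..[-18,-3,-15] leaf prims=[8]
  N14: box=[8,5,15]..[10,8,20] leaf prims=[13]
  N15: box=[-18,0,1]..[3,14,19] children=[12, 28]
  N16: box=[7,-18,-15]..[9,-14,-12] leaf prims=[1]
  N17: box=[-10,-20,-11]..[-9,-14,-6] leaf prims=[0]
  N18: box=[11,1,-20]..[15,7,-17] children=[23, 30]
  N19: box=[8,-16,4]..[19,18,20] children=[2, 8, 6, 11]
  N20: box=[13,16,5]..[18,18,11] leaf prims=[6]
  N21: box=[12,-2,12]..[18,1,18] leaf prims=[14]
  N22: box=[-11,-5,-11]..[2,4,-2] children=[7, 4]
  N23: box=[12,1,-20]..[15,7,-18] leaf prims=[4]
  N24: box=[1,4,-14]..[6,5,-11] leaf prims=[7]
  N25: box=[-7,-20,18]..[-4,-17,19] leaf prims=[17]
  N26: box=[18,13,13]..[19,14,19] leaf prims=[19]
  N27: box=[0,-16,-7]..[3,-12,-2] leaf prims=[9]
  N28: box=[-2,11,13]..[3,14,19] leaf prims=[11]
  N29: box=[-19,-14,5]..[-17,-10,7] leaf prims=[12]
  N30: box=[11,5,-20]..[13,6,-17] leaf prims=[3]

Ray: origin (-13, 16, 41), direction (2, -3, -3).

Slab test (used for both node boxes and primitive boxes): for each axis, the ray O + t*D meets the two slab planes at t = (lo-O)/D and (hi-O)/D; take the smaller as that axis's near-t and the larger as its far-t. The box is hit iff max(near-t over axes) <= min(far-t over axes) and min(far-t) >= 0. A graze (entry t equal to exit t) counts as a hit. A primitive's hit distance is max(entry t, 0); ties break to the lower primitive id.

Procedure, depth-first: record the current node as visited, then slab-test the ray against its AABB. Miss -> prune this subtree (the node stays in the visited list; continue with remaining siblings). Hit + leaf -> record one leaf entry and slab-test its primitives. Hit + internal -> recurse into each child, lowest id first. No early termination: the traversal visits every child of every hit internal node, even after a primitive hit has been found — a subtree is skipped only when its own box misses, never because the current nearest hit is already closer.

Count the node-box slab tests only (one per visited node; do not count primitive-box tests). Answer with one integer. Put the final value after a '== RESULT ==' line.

Traverse from the root:
N0 x:[-3,16] y:[-2/3,12] z:[7,61/3] -> hit [7,12], descend [5, 9, 10, 19]
  N5 x:[-3,15/2] y:[4,12] z:[12,58/3] -> miss, prune
  N9 x:[-3,21/2] y:[2/3,12] z:[22/3,40/3] -> hit [22/3,21/2], descend [1, 15, 25, 29]
    N1 x:[10,21/2] y:[29/3,34/3] z:[32/3,11] -> miss, prune
    N15 x:[-5/2,8] y:[2/3,16/3] z:[22/3,40/3] -> miss, prune
    N25 x:[3,9/2] y:[11,12] z:[22/3,23/3] -> miss, prune
    N29 x:[-3,-2] y:[26/3,10] z:[34/3,12] -> miss, prune
  N10 x:[13/2,14] y:[3,34/3] z:[43/3,61/3] -> miss, prune
  N19 x:[21/2,16] y:[-2/3,32/3] z:[7,37/3] -> hit [21/2,32/3], descend [2, 6, 8, 11]
    N2 x:[12,13] y:[31/3,32/3] z:[25/3,26/3] -> miss, prune
    N6 x:[25/2,27/2] y:[4/3,10/3] z:[11,37/3] -> miss, prune
    N8 x:[21/2,31/2] y:[8/3,6] z:[7,29/3] -> miss, prune
    N11 x:[13,16] y:[-2/3,1] z:[22/3,12] -> miss, prune

Visited [0, 5, 9, 1, 15, 25, 29, 10, 19, 2, 6, 8, 11]. Tests: 13 box, 0 leaf. Nearest: miss.

== RESULT ==
13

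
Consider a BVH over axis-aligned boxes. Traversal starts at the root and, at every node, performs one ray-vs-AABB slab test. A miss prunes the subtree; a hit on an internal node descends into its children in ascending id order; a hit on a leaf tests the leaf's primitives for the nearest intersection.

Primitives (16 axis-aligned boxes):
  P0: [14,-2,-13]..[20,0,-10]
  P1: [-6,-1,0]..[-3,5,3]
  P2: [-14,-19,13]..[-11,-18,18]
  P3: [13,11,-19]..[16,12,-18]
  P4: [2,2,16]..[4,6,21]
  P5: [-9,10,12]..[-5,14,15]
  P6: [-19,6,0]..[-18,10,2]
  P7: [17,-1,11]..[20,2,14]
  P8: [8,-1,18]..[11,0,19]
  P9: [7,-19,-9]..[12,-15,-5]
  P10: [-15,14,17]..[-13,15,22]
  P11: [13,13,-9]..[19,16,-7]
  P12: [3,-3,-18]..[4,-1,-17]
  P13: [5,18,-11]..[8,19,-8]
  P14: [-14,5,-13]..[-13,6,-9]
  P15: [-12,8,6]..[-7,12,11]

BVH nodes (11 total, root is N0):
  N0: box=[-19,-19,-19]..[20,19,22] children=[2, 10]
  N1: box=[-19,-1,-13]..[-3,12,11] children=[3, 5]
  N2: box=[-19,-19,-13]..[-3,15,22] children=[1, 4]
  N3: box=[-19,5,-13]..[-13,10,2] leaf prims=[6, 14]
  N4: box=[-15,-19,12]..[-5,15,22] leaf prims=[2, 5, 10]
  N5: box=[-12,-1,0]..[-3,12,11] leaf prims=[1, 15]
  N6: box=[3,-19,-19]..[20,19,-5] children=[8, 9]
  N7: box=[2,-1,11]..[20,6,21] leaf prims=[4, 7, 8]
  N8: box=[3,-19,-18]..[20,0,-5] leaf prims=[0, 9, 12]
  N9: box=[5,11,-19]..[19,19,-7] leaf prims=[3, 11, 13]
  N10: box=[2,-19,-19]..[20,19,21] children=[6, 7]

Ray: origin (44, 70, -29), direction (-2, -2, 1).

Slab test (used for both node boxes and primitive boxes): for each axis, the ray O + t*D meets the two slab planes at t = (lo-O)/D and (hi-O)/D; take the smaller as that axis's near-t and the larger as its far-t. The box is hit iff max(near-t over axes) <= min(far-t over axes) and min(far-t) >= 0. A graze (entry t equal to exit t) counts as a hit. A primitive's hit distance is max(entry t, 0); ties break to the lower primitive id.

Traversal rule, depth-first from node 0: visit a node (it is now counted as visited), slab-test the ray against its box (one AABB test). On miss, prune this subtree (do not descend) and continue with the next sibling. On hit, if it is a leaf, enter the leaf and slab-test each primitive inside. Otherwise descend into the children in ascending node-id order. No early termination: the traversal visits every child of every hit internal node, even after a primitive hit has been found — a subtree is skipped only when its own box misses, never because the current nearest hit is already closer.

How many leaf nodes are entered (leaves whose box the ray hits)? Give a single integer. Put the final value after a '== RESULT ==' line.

Walk:
N0 x:[12,63/2] y:[51/2,89/2] z:[10,51] -> hit [51/2,63/2], descend [2, 10]
  N2 x:[47/2,63/2] y:[55/2,89/2] z:[16,51] -> hit [55/2,63/2], descend [1, 4]
    N1 x:[47/2,63/2] y:[29,71/2] z:[16,40] -> hit [29,63/2], descend [3, 5]
      N3 x:[57/2,63/2] y:[30,65/2] z:[16,31] -> hit [30,31] leaf, test {P6@t=31, P14(miss)}
      N5 x:[47/2,28] y:[29,71/2] z:[29,40] -> miss, prune
    N4 x:[49/2,59/2] y:[55/2,89/2] z:[41,51] -> miss, prune
  N10 x:[12,21] y:[51/2,89/2] z:[10,50] -> miss, prune

order=[0, 2, 1, 3, 5, 4, 10]  |boxes|=7  |leaves|=1  hit=P6

== RESULT ==
1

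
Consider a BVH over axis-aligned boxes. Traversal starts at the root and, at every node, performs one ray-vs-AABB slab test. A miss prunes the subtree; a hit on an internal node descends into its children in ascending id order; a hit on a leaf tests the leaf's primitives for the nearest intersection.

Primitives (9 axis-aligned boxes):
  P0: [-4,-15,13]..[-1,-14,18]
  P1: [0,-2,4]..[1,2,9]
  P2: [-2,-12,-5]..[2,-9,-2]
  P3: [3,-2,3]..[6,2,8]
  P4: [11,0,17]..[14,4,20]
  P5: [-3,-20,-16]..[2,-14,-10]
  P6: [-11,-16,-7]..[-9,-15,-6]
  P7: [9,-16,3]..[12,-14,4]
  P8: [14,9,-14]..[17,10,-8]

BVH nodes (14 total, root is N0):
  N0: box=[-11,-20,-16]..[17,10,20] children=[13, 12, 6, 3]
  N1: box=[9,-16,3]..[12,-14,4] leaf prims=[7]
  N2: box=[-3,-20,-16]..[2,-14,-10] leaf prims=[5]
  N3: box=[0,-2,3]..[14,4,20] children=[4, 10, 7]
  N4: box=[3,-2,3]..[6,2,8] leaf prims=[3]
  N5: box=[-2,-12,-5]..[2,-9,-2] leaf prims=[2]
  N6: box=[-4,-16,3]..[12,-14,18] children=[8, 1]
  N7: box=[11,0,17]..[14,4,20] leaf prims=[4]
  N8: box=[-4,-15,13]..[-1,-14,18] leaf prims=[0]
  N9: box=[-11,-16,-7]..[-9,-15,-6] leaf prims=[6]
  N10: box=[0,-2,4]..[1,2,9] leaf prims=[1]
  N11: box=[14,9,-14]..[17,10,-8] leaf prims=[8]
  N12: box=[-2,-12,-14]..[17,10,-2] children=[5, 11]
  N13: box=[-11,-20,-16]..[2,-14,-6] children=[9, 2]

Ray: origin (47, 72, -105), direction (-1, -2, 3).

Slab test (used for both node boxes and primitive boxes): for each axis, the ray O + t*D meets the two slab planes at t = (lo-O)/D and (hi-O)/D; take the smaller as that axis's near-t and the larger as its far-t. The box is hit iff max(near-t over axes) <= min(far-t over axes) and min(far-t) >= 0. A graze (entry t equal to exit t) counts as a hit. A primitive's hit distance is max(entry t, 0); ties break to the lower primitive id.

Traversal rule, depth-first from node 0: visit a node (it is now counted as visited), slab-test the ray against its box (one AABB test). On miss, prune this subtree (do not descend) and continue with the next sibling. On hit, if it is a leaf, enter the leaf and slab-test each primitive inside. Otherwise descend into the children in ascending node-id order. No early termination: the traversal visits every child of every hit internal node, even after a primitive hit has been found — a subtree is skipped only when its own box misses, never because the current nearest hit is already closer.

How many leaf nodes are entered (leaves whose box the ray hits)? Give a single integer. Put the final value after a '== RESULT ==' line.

Walk:
N0 x:[30,58] y:[31,46] z:[89/3,125/3] -> hit [31,125/3], descend [3, 6, 12, 13]
  N3 x:[33,47] y:[34,37] z:[36,125/3] -> hit [36,37], descend [4, 7, 10]
    N4 x:[41,44] y:[35,37] z:[36,113/3] -> miss, prune
    N7 x:[33,36] y:[34,36] z:[122/3,125/3] -> miss, prune
    N10 x:[46,47] y:[35,37] z:[109/3,38] -> miss, prune
  N6 x:[35,51] y:[43,44] z:[36,41] -> miss, prune
  N12 x:[30,49] y:[31,42] z:[91/3,103/3] -> hit [31,103/3], descend [5, 11]
    N5 x:[45,49] y:[81/2,42] z:[100/3,103/3] -> miss, prune
    N11 x:[30,33] y:[31,63/2] z:[91/3,97/3] -> hit [31,63/2] leaf, test {P8@t=31}
  N13 x:[45,58] y:[43,46] z:[89/3,33] -> miss, prune

order=[0, 3, 4, 7, 10, 6, 12, 5, 11, 13]  |boxes|=10  |leaves|=1  hit=P8

== RESULT ==
1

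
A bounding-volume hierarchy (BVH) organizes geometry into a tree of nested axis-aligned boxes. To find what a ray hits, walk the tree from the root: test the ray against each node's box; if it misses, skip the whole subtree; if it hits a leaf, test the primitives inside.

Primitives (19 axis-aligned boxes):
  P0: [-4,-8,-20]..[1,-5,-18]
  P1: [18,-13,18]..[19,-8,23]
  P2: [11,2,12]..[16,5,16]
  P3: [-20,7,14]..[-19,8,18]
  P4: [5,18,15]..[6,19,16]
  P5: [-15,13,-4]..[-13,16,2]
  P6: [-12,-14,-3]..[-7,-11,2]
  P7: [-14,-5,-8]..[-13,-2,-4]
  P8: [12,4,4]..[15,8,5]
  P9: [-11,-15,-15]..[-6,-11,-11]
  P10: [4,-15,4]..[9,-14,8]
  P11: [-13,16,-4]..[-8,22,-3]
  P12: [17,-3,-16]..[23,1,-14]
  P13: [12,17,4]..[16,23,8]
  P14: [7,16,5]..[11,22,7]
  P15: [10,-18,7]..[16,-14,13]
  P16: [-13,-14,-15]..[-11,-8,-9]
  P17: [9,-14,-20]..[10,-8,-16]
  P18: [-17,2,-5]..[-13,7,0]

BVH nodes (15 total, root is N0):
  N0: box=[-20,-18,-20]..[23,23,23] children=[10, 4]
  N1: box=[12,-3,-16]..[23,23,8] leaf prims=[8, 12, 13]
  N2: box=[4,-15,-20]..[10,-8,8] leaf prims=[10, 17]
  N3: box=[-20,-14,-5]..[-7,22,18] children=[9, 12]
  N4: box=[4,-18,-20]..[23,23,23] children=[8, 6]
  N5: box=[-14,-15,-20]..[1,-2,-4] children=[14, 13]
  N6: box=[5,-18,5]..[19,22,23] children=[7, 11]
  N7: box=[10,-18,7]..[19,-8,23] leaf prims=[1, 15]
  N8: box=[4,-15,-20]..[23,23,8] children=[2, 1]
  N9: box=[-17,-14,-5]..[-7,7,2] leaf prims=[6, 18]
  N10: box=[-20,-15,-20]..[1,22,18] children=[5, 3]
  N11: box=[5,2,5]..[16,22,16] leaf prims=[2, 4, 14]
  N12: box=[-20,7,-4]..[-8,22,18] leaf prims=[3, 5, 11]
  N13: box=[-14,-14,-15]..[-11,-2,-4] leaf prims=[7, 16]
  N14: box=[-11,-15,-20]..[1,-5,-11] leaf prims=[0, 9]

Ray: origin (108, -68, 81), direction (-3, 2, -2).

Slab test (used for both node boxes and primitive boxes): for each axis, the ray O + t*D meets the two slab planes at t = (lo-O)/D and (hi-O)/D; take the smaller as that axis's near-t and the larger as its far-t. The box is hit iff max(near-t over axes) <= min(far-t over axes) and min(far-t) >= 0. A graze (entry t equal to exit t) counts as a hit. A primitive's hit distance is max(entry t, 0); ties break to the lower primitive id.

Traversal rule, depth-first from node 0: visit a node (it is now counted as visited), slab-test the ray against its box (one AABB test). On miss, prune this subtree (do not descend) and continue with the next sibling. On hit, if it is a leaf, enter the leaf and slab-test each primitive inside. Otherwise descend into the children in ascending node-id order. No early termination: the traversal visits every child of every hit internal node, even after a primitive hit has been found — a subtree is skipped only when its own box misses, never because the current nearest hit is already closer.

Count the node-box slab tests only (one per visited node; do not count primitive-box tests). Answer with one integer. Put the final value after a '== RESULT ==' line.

Walk:
N0 x:[85/3,128/3] y:[25,91/2] z:[29,101/2] -> hit [29,128/3], descend [4, 10]
  N4 x:[85/3,104/3] y:[25,91/2] z:[29,101/2] -> hit [29,104/3], descend [6, 8]
    N6 x:[89/3,103/3] y:[25,45] z:[29,38] -> hit [89/3,103/3], descend [7, 11]
      N7 x:[89/3,98/3] y:[25,30] z:[29,37] -> hit [89/3,30] leaf, test {P1@t=89/3, P15(miss)}
      N11 x:[92/3,103/3] y:[35,45] z:[65/2,38] -> miss, prune
    N8 x:[85/3,104/3] y:[53/2,91/2] z:[73/2,101/2] -> miss, prune
  N10 x:[107/3,128/3] y:[53/2,45] z:[63/2,101/2] -> hit [107/3,128/3], descend [3, 5]
    N3 x:[115/3,128/3] y:[27,45] z:[63/2,43] -> hit [115/3,128/3], descend [9, 12]
      N9 x:[115/3,125/3] y:[27,75/2] z:[79/2,43] -> miss, prune
      N12 x:[116/3,128/3] y:[75/2,45] z:[63/2,85/2] -> hit [116/3,85/2] leaf, test {P3(miss), P5@t=81/2, P11(miss)}
    N5 x:[107/3,122/3] y:[53/2,33] z:[85/2,101/2] -> miss, prune

order=[0, 4, 6, 7, 11, 8, 10, 3, 9, 12, 5]  |boxes|=11  |leaves|=2  hit=P1

== RESULT ==
11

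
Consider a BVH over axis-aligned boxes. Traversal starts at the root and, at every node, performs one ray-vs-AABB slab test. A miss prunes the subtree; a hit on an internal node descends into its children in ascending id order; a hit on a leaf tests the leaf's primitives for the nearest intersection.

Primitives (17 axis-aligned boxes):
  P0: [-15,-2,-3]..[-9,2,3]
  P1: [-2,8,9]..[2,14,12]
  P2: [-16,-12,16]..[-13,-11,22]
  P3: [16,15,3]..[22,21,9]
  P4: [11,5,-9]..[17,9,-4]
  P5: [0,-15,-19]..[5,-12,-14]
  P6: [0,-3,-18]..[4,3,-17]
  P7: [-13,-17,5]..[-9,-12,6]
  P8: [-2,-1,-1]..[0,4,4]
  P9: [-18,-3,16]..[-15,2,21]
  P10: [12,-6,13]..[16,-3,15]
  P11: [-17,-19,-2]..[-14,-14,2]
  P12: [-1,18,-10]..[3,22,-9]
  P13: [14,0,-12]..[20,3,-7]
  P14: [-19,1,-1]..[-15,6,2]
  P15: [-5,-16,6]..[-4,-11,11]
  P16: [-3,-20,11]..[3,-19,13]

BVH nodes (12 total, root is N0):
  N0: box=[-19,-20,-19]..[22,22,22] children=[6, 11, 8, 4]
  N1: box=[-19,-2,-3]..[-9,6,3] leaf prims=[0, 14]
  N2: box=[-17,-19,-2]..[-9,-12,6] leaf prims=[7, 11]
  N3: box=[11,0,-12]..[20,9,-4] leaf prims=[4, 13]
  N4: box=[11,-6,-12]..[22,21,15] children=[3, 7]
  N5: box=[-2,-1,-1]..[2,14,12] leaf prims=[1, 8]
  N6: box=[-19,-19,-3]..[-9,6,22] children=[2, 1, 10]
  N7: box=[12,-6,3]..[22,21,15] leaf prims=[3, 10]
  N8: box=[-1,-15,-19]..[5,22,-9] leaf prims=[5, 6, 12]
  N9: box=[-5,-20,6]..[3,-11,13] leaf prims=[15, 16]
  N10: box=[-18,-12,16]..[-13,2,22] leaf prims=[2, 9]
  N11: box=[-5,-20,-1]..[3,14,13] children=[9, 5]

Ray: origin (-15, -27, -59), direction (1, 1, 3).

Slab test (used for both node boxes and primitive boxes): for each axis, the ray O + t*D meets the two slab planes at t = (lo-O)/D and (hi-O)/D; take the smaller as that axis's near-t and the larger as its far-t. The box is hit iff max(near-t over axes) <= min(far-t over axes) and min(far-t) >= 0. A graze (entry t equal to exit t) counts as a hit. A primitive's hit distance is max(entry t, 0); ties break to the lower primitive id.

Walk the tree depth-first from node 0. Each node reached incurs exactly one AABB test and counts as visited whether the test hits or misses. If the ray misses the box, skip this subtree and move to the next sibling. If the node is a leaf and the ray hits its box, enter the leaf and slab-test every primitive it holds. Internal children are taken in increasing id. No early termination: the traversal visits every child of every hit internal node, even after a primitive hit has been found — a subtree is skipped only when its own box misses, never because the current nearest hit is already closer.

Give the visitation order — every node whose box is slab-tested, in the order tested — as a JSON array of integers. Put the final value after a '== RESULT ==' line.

Walk:
N0 x:[-4,37] y:[7,49] z:[40/3,27] -> hit [40/3,27], descend [4, 6, 8, 11]
  N4 x:[26,37] y:[21,48] z:[47/3,74/3] -> miss, prune
  N6 x:[-4,6] y:[8,33] z:[56/3,27] -> miss, prune
  N8 x:[14,20] y:[12,49] z:[40/3,50/3] -> hit [14,50/3] leaf, test {P5@t=15, P6(miss), P12(miss)}
  N11 x:[10,18] y:[7,41] z:[58/3,24] -> miss, prune

5 AABB tests over nodes [0, 4, 6, 8, 11]; 1 leaf entered; closest P5.

== RESULT ==
[0, 4, 6, 8, 11]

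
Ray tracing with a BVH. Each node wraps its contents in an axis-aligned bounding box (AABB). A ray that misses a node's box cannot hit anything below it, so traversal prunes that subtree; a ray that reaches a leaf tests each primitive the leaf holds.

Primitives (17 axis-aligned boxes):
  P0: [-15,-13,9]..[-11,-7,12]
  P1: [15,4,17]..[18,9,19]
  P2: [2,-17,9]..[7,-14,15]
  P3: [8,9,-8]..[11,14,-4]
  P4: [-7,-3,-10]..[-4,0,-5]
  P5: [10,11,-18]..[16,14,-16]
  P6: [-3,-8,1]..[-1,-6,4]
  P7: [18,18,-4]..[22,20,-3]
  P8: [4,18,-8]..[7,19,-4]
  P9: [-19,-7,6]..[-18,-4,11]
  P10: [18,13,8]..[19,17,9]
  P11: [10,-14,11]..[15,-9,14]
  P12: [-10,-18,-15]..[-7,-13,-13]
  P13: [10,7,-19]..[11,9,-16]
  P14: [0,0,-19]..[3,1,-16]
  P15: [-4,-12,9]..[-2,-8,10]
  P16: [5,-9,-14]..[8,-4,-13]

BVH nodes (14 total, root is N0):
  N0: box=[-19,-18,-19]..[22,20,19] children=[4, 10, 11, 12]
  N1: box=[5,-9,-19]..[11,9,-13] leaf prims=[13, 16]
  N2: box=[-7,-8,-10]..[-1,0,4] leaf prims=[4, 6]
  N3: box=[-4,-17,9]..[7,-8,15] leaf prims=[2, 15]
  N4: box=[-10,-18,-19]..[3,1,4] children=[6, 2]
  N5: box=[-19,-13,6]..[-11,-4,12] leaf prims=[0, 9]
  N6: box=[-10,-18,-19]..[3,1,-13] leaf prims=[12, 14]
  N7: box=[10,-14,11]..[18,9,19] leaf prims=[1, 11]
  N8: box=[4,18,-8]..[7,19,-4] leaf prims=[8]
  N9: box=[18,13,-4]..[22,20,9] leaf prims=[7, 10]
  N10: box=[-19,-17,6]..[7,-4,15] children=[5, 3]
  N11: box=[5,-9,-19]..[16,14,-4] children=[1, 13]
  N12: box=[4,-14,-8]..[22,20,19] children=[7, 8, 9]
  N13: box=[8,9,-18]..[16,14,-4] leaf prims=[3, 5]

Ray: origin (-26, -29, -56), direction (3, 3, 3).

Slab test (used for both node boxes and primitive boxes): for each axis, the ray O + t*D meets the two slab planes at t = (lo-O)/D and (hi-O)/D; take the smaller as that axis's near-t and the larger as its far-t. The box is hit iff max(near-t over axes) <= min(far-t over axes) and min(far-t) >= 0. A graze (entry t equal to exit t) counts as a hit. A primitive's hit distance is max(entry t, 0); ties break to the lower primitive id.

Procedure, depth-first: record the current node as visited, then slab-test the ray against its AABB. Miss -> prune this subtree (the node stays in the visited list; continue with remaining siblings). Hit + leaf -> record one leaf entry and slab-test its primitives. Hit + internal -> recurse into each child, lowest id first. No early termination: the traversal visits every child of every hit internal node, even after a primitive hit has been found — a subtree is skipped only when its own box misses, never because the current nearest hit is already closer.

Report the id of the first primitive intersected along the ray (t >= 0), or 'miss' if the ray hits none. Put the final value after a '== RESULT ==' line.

Walk:
N0 x:[7/3,16] y:[11/3,49/3] z:[37/3,25] -> hit [37/3,16], descend [4, 10, 11, 12]
  N4 x:[16/3,29/3] y:[11/3,10] z:[37/3,20] -> miss, prune
  N10 x:[7/3,11] y:[4,25/3] z:[62/3,71/3] -> miss, prune
  N11 x:[31/3,14] y:[20/3,43/3] z:[37/3,52/3] -> hit [37/3,14], descend [1, 13]
    N1 x:[31/3,37/3] y:[20/3,38/3] z:[37/3,43/3] -> hit [37/3,37/3] leaf, test {P13@t=37/3, P16(miss)}
    N13 x:[34/3,14] y:[38/3,43/3] z:[38/3,52/3] -> hit [38/3,14] leaf, test {P3(miss), P5@t=40/3}
  N12 x:[10,16] y:[5,49/3] z:[16,25] -> hit [16,16], descend [7, 8, 9]
    N7 x:[12,44/3] y:[5,38/3] z:[67/3,25] -> miss, prune
    N8 x:[10,11] y:[47/3,16] z:[16,52/3] -> miss, prune
    N9 x:[44/3,16] y:[14,49/3] z:[52/3,65/3] -> miss, prune

Visited [0, 4, 10, 11, 1, 13, 12, 7, 8, 9]. Tests: 10 box, 2 leaf. Nearest: P13.

== RESULT ==
13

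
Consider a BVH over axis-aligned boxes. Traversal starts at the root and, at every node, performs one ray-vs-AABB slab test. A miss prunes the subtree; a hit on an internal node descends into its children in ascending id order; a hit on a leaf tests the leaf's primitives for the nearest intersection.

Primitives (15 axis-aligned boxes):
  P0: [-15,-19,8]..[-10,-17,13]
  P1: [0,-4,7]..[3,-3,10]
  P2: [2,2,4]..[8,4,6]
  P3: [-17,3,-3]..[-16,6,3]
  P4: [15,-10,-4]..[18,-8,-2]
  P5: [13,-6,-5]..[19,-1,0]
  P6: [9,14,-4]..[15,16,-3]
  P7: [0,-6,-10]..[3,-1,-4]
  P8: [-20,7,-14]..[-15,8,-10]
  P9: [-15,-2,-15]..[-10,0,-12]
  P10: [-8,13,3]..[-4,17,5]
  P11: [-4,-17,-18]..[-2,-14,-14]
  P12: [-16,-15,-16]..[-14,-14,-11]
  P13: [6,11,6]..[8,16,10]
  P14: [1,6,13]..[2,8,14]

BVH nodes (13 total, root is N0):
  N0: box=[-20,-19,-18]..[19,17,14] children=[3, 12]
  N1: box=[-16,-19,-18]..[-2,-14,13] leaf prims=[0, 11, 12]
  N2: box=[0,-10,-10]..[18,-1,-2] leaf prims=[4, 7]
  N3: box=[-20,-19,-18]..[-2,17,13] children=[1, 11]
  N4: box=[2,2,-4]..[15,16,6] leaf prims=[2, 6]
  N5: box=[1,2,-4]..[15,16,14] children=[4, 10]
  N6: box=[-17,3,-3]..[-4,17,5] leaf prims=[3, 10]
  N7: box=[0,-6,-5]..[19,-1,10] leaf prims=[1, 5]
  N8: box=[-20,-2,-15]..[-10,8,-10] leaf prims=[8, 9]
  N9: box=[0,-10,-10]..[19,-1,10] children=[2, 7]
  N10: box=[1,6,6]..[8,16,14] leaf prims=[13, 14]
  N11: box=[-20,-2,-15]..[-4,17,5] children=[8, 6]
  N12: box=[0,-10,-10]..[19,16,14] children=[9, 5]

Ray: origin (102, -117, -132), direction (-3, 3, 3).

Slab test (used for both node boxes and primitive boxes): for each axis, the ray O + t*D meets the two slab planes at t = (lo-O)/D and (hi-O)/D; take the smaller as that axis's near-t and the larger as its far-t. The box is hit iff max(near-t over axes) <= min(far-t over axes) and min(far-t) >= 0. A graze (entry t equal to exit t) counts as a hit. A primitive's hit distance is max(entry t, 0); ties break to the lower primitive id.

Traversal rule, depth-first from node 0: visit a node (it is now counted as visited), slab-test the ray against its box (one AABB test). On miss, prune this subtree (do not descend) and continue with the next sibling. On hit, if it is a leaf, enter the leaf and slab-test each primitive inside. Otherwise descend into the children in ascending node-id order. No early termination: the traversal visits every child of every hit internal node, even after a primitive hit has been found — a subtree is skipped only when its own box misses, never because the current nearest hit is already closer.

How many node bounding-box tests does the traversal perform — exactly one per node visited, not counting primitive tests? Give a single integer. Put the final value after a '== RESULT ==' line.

Traverse from the root:
N0 x:[83/3,122/3] y:[98/3,134/3] z:[38,146/3] -> hit [38,122/3], descend [3, 12]
  N3 x:[104/3,122/3] y:[98/3,134/3] z:[38,145/3] -> hit [38,122/3], descend [1, 11]
    N1 x:[104/3,118/3] y:[98/3,103/3] z:[38,145/3] -> miss, prune
    N11 x:[106/3,122/3] y:[115/3,134/3] z:[39,137/3] -> hit [39,122/3], descend [6, 8]
      N6 x:[106/3,119/3] y:[40,134/3] z:[43,137/3] -> miss, prune
      N8 x:[112/3,122/3] y:[115/3,125/3] z:[39,122/3] -> hit [39,122/3] leaf, test {P8(miss), P9@t=39}
  N12 x:[83/3,34] y:[107/3,133/3] z:[122/3,146/3] -> miss, prune

Summary -> nodes [0, 3, 1, 11, 6, 8, 12]; box-tests=7; leaf-entries=1; first=P9

== RESULT ==
7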